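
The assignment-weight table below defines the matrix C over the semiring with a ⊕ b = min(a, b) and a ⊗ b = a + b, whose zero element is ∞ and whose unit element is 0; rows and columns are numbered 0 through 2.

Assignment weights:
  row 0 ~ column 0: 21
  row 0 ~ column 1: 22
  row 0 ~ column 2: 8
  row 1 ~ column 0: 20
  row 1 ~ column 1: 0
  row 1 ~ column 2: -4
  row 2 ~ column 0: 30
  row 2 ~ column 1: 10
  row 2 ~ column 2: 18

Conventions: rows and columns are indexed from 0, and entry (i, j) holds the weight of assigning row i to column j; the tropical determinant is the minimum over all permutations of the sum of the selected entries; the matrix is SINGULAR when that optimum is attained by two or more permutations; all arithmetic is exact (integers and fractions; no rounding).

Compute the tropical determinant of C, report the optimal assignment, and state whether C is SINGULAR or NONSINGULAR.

σ = (0, 1, 2): 21 + 0 + 18 = 39
σ = (0, 2, 1): 21 + (-4) + 10 = 27
σ = (1, 0, 2): 22 + 20 + 18 = 60
σ = (1, 2, 0): 22 + (-4) + 30 = 48
σ = (2, 0, 1): 8 + 20 + 10 = 38
σ = (2, 1, 0): 8 + 0 + 30 = 38
Optimal value attained by: σ = (0, 2, 1).
Answer: det⊕(C) = 27; verdict: NONSINGULAR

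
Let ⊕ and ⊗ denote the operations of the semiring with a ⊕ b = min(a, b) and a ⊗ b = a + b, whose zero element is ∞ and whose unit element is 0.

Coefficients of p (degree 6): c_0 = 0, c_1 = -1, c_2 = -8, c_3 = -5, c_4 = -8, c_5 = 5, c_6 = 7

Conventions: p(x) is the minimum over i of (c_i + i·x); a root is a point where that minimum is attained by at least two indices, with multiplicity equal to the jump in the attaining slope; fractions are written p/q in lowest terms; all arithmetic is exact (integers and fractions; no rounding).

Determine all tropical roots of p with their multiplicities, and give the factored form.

hull edge (i=0, c=0) to (i=2, c=-8): slope -4, span 2
hull edge (i=2, c=-8) to (i=4, c=-8): slope 0, span 2
hull edge (i=4, c=-8) to (i=6, c=7): slope 15/2, span 2
Factored form: p(x) = 7 ⊗ (x ⊕ (-15/2)) ⊗ (x ⊕ (-15/2)) ⊗ (x ⊕ 0) ⊗ (x ⊕ 0) ⊗ (x ⊕ 4) ⊗ (x ⊕ 4)
Answer: roots = -15/2 (mult 2), 0 (mult 2), 4 (mult 2)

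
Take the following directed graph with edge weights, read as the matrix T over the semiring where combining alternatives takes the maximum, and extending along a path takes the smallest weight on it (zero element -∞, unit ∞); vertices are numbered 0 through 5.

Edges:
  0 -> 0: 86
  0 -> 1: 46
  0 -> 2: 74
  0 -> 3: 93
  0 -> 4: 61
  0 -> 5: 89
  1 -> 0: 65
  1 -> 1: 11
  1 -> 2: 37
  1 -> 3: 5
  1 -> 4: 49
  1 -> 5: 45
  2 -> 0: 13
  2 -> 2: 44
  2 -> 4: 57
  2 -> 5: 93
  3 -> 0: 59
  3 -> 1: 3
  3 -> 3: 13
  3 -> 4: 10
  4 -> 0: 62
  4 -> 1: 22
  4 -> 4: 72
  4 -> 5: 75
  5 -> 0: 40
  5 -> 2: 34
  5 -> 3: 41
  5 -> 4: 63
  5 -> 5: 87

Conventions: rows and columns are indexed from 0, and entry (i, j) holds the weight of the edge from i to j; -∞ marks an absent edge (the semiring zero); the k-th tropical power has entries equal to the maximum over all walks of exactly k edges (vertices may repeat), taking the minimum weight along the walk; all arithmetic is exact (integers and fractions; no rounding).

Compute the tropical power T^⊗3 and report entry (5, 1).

T^⊗2:
  [86, 46, 74, 86, 63, 87]
  [65, 46, 65, 65, 61, 65]
  [57, 22, 44, 41, 63, 87]
  [59, 46, 59, 59, 59, 59]
  [62, 46, 62, 62, 72, 75]
  [62, 40, 40, 41, 63, 87]
T^⊗3:
  [86, 46, 74, 86, 63, 87]
  [65, 46, 65, 65, 63, 65]
  [62, 46, 57, 57, 63, 87]
  [59, 46, 59, 59, 59, 59]
  [62, 46, 62, 62, 72, 75]
  [62, 46, 62, 62, 63, 87]
Key observation: the optimum is the walk 5->4->0->1, with weight 63 min 62 min 46 = 46.
Optimal value attained by: walk 5->4->0->1.
Answer: (T^⊗3)[5][1] = 46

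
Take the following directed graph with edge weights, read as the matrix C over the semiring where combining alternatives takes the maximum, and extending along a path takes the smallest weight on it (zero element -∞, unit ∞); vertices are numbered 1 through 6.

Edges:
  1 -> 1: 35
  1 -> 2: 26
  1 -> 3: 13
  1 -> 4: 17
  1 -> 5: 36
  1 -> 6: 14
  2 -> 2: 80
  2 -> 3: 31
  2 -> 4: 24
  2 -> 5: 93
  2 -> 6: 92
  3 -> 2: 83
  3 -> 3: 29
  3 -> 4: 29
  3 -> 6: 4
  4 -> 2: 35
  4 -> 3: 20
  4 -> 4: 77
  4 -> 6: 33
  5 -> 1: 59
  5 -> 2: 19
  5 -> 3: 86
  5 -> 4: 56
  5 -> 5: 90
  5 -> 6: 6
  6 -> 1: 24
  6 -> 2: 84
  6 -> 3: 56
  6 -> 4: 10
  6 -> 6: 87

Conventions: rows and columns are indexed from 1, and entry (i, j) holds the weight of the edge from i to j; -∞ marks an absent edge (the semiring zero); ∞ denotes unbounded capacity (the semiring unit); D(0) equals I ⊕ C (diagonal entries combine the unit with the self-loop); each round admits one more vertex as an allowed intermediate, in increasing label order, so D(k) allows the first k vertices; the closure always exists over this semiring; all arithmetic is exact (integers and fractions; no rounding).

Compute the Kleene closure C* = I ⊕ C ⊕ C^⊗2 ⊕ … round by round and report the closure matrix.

D(0):
  [∞, 26, 13, 17, 36, 14]
  [-∞, ∞, 31, 24, 93, 92]
  [-∞, 83, ∞, 29, -∞, 4]
  [-∞, 35, 20, ∞, -∞, 33]
  [59, 19, 86, 56, ∞, 6]
  [24, 84, 56, 10, -∞, ∞]
D(1):
  [∞, 26, 13, 17, 36, 14]
  [-∞, ∞, 31, 24, 93, 92]
  [-∞, 83, ∞, 29, -∞, 4]
  [-∞, 35, 20, ∞, -∞, 33]
  [59, 26, 86, 56, ∞, 14]
  [24, 84, 56, 17, 24, ∞]
D(2):
  [∞, 26, 26, 24, 36, 26]
  [-∞, ∞, 31, 24, 93, 92]
  [-∞, 83, ∞, 29, 83, 83]
  [-∞, 35, 31, ∞, 35, 35]
  [59, 26, 86, 56, ∞, 26]
  [24, 84, 56, 24, 84, ∞]
D(3):
  [∞, 26, 26, 26, 36, 26]
  [-∞, ∞, 31, 29, 93, 92]
  [-∞, 83, ∞, 29, 83, 83]
  [-∞, 35, 31, ∞, 35, 35]
  [59, 83, 86, 56, ∞, 83]
  [24, 84, 56, 29, 84, ∞]
D(4):
  [∞, 26, 26, 26, 36, 26]
  [-∞, ∞, 31, 29, 93, 92]
  [-∞, 83, ∞, 29, 83, 83]
  [-∞, 35, 31, ∞, 35, 35]
  [59, 83, 86, 56, ∞, 83]
  [24, 84, 56, 29, 84, ∞]
D(5):
  [∞, 36, 36, 36, 36, 36]
  [59, ∞, 86, 56, 93, 92]
  [59, 83, ∞, 56, 83, 83]
  [35, 35, 35, ∞, 35, 35]
  [59, 83, 86, 56, ∞, 83]
  [59, 84, 84, 56, 84, ∞]
D(6):
  [∞, 36, 36, 36, 36, 36]
  [59, ∞, 86, 56, 93, 92]
  [59, 83, ∞, 56, 83, 83]
  [35, 35, 35, ∞, 35, 35]
  [59, 83, 86, 56, ∞, 83]
  [59, 84, 84, 56, 84, ∞]
Answer: C* = [[∞, 36, 36, 36, 36, 36], [59, ∞, 86, 56, 93, 92], [59, 83, ∞, 56, 83, 83], [35, 35, 35, ∞, 35, 35], [59, 83, 86, 56, ∞, 83], [59, 84, 84, 56, 84, ∞]]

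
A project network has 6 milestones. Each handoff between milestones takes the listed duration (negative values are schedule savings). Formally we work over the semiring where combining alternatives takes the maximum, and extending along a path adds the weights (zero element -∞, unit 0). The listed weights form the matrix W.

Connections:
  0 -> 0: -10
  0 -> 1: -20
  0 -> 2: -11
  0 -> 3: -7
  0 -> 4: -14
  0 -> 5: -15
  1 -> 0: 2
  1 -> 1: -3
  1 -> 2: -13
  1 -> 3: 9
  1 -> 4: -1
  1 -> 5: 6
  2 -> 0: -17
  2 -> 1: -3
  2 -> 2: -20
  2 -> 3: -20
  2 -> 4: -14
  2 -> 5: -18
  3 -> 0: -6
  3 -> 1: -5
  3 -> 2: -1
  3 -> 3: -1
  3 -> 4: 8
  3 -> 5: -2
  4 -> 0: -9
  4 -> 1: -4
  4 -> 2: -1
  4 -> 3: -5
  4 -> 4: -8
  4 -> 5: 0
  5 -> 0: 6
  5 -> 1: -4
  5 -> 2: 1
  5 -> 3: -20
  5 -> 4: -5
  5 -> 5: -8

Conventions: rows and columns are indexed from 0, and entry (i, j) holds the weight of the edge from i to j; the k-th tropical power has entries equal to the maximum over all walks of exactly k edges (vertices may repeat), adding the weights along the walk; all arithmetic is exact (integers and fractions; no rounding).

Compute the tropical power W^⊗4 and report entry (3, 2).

W^⊗2:
  [-9, -12, -8, -8, 1, -9]
  [12, 4, 8, 8, 17, 7]
  [-1, -6, -15, 6, -4, 3]
  [4, 4, 7, 4, 7, 8]
  [6, -4, 1, 5, 3, 2]
  [-2, -2, -5, 5, -5, 2]
W^⊗3:
  [-3, -3, 0, -3, 0, 1]
  [13, 13, 16, 13, 16, 17]
  [9, 1, 5, 5, 14, 4]
  [14, 4, 9, 13, 12, 10]
  [8, 0, 4, 5, 13, 3]
  [8, 0, 4, 7, 13, 4]
W^⊗4:
  [7, -3, 2, 6, 5, 3]
  [23, 13, 18, 22, 21, 19]
  [10, 10, 13, 10, 13, 14]
  [16, 8, 12, 13, 21, 12]
  [9, 9, 12, 9, 13, 13]
  [10, 9, 12, 9, 15, 13]
Key observation: the optimum is the walk 3->4->1->3->2, with weight 8 + (-4) + 9 + (-1) = 12.
Optimal value attained by: walk 3->4->1->3->2.
Answer: (W^⊗4)[3][2] = 12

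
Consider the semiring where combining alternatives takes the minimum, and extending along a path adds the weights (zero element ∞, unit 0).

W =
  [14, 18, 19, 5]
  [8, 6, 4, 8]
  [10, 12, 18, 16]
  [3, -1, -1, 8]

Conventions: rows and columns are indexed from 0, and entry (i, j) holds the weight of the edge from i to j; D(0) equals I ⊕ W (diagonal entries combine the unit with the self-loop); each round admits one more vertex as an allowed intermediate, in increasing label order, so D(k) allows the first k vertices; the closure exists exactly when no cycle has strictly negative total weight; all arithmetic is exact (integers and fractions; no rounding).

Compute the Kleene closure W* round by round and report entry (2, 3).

D(0):
  [0, 18, 19, 5]
  [8, 0, 4, 8]
  [10, 12, 0, 16]
  [3, -1, -1, 0]
D(1):
  [0, 18, 19, 5]
  [8, 0, 4, 8]
  [10, 12, 0, 15]
  [3, -1, -1, 0]
D(2):
  [0, 18, 19, 5]
  [8, 0, 4, 8]
  [10, 12, 0, 15]
  [3, -1, -1, 0]
D(3):
  [0, 18, 19, 5]
  [8, 0, 4, 8]
  [10, 12, 0, 15]
  [3, -1, -1, 0]
D(4):
  [0, 4, 4, 5]
  [8, 0, 4, 8]
  [10, 12, 0, 15]
  [3, -1, -1, 0]
Answer: W*[2][3] = 15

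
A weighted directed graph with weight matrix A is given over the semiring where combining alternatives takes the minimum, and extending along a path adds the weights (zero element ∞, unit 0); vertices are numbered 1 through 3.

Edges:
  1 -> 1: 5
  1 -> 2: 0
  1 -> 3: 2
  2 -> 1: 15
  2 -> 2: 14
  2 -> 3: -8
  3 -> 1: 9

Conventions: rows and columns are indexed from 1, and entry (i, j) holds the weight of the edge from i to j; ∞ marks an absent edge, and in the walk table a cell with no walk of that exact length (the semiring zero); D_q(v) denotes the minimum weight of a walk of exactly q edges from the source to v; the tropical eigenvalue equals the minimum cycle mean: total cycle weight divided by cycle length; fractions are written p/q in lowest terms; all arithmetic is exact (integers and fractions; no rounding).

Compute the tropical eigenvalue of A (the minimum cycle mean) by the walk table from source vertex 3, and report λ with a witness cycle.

q=0: [∞, ∞, 0]
q=1: [9, ∞, ∞]
q=2: [14, 9, 11]
q=3: [19, 14, 1]
Optimal cycle mean attained by: cycle 1->2->3->1, total 0 + (-8) + 9, length 3.
Answer: λ = 1/3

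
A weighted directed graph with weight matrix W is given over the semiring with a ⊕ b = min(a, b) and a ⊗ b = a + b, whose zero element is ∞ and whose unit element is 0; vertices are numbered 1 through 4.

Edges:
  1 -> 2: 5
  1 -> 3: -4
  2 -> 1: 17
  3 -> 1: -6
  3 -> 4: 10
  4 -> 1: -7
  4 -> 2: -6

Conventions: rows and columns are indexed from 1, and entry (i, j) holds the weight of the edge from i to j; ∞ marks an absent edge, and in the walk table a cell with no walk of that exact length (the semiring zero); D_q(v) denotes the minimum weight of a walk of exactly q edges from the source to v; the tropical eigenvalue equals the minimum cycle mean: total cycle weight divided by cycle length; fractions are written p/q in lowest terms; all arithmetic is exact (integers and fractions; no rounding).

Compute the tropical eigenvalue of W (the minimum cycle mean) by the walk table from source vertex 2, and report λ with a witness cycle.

q=0: [∞, 0, ∞, ∞]
q=1: [17, ∞, ∞, ∞]
q=2: [∞, 22, 13, ∞]
q=3: [7, ∞, ∞, 23]
q=4: [16, 12, 3, ∞]
Optimal cycle mean attained by: cycle 1->3->1, total (-4) + (-6), length 2.
Answer: λ = -5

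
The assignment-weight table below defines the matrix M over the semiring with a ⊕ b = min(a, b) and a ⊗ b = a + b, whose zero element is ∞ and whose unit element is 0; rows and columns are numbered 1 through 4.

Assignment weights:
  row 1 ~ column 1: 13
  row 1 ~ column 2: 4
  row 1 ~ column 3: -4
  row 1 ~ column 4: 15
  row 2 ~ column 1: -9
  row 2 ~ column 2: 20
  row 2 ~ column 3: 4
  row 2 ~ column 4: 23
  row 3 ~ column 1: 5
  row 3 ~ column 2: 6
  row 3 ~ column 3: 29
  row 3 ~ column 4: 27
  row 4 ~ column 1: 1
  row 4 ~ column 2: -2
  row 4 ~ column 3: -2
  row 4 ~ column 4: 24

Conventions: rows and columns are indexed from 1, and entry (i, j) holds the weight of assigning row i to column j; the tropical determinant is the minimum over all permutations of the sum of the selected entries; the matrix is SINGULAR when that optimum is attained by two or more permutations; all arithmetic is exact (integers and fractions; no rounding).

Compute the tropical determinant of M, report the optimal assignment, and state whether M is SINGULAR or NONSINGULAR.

σ = (1, 2, 3, 4): 13 + 20 + 29 + 24 = 86
σ = (1, 2, 4, 3): 13 + 20 + 27 + (-2) = 58
σ = (1, 3, 2, 4): 13 + 4 + 6 + 24 = 47
σ = (1, 3, 4, 2): 13 + 4 + 27 + (-2) = 42
σ = (1, 4, 2, 3): 13 + 23 + 6 + (-2) = 40
σ = (1, 4, 3, 2): 13 + 23 + 29 + (-2) = 63
σ = (2, 1, 3, 4): 4 + (-9) + 29 + 24 = 48
σ = (2, 1, 4, 3): 4 + (-9) + 27 + (-2) = 20
σ = (2, 3, 1, 4): 4 + 4 + 5 + 24 = 37
σ = (2, 3, 4, 1): 4 + 4 + 27 + 1 = 36
σ = (2, 4, 1, 3): 4 + 23 + 5 + (-2) = 30
σ = (2, 4, 3, 1): 4 + 23 + 29 + 1 = 57
σ = (3, 1, 2, 4): (-4) + (-9) + 6 + 24 = 17
σ = (3, 1, 4, 2): (-4) + (-9) + 27 + (-2) = 12
σ = (3, 2, 1, 4): (-4) + 20 + 5 + 24 = 45
σ = (3, 2, 4, 1): (-4) + 20 + 27 + 1 = 44
σ = (3, 4, 1, 2): (-4) + 23 + 5 + (-2) = 22
σ = (3, 4, 2, 1): (-4) + 23 + 6 + 1 = 26
σ = (4, 1, 2, 3): 15 + (-9) + 6 + (-2) = 10
σ = (4, 1, 3, 2): 15 + (-9) + 29 + (-2) = 33
σ = (4, 2, 1, 3): 15 + 20 + 5 + (-2) = 38
σ = (4, 2, 3, 1): 15 + 20 + 29 + 1 = 65
σ = (4, 3, 1, 2): 15 + 4 + 5 + (-2) = 22
σ = (4, 3, 2, 1): 15 + 4 + 6 + 1 = 26
Optimal value attained by: σ = (4, 1, 2, 3).
Answer: det⊕(M) = 10; verdict: NONSINGULAR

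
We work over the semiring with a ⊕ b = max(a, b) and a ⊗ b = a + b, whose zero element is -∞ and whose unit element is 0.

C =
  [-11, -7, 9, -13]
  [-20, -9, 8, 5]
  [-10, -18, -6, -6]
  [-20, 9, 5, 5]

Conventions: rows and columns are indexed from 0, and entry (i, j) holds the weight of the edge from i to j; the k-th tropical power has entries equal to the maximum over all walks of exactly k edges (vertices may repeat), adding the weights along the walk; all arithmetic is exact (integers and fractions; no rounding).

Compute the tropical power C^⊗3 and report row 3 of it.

C^⊗2:
  [-1, -4, 3, 3]
  [-2, 14, 10, 10]
  [-16, 3, -1, -1]
  [-5, 14, 17, 14]
C^⊗3:
  [-7, 12, 8, 8]
  [0, 19, 22, 19]
  [-11, 8, 11, 8]
  [7, 23, 22, 19]
Answer: row 3 of C^⊗3 = [7, 23, 22, 19]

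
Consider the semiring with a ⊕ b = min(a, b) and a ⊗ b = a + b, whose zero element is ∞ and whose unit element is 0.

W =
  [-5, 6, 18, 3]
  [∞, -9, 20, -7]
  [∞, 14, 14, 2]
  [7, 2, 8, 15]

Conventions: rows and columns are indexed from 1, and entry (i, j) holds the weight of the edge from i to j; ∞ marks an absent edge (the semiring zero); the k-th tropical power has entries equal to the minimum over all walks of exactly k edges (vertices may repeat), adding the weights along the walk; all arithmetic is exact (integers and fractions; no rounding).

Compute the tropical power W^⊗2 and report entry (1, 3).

W^⊗2:
  [-10, -3, 11, -2]
  [0, -18, 1, -16]
  [9, 4, 10, 7]
  [2, -7, 22, -5]
Key observation: the optimum is the walk 1->4->3, with weight 3 + 8 = 11.
Optimal value attained by: walk 1->4->3.
Answer: (W^⊗2)[1][3] = 11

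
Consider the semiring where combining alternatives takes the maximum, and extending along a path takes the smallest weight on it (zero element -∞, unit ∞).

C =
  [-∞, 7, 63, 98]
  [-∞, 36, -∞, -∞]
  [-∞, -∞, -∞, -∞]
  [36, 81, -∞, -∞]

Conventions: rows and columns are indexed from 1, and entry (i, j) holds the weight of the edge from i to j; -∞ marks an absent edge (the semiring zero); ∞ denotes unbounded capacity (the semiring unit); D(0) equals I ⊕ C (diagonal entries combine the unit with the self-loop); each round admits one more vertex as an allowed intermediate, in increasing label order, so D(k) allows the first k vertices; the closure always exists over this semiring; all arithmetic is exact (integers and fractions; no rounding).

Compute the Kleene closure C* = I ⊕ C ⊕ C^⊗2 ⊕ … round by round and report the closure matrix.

D(0):
  [∞, 7, 63, 98]
  [-∞, ∞, -∞, -∞]
  [-∞, -∞, ∞, -∞]
  [36, 81, -∞, ∞]
D(1):
  [∞, 7, 63, 98]
  [-∞, ∞, -∞, -∞]
  [-∞, -∞, ∞, -∞]
  [36, 81, 36, ∞]
D(2):
  [∞, 7, 63, 98]
  [-∞, ∞, -∞, -∞]
  [-∞, -∞, ∞, -∞]
  [36, 81, 36, ∞]
D(3):
  [∞, 7, 63, 98]
  [-∞, ∞, -∞, -∞]
  [-∞, -∞, ∞, -∞]
  [36, 81, 36, ∞]
D(4):
  [∞, 81, 63, 98]
  [-∞, ∞, -∞, -∞]
  [-∞, -∞, ∞, -∞]
  [36, 81, 36, ∞]
Answer: C* = [[∞, 81, 63, 98], [-∞, ∞, -∞, -∞], [-∞, -∞, ∞, -∞], [36, 81, 36, ∞]]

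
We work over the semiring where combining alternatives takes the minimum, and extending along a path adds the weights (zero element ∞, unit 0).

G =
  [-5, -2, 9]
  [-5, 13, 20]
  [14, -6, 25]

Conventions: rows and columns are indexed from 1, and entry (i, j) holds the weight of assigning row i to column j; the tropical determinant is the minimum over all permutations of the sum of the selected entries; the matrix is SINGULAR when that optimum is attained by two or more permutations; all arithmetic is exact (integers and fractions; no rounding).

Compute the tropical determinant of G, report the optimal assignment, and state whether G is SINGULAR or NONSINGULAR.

σ = (1, 2, 3): (-5) + 13 + 25 = 33
σ = (1, 3, 2): (-5) + 20 + (-6) = 9
σ = (2, 1, 3): (-2) + (-5) + 25 = 18
σ = (2, 3, 1): (-2) + 20 + 14 = 32
σ = (3, 1, 2): 9 + (-5) + (-6) = -2
σ = (3, 2, 1): 9 + 13 + 14 = 36
Optimal value attained by: σ = (3, 1, 2).
Answer: det⊕(G) = -2; verdict: NONSINGULAR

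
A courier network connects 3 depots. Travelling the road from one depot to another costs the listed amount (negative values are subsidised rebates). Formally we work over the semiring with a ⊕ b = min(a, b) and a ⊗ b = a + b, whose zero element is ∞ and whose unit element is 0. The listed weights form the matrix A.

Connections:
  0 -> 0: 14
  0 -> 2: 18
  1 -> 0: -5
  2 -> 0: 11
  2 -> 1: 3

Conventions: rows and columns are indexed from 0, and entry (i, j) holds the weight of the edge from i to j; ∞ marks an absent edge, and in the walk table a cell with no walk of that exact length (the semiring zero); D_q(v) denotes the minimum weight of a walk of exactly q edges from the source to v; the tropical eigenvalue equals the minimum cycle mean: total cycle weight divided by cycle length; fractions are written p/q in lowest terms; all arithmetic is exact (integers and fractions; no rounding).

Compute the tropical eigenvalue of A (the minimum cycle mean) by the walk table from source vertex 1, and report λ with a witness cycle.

q=0: [∞, 0, ∞]
q=1: [-5, ∞, ∞]
q=2: [9, ∞, 13]
q=3: [23, 16, 27]
Optimal cycle mean attained by: cycle 0->2->1->0, total 18 + 3 + (-5), length 3.
Answer: λ = 16/3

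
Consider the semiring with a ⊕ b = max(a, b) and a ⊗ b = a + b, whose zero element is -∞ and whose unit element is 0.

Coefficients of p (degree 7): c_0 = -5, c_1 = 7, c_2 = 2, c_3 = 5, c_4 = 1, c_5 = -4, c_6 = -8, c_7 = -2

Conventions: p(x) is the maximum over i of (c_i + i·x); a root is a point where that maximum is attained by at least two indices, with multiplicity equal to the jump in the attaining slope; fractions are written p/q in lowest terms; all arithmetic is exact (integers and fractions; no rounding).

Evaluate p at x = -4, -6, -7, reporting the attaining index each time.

p(-4) = max(-5+0·(-4)=-5, 7+1·(-4)=3, 2+2·(-4)=-6, 5+3·(-4)=-7, 1+4·(-4)=-15, -4+5·(-4)=-24, -8+6·(-4)=-32, -2+7·(-4)=-30) = 3 (attained by i=1)
p(-6) = max(-5+0·(-6)=-5, 7+1·(-6)=1, 2+2·(-6)=-10, 5+3·(-6)=-13, 1+4·(-6)=-23, -4+5·(-6)=-34, -8+6·(-6)=-44, -2+7·(-6)=-44) = 1 (attained by i=1)
p(-7) = max(-5+0·(-7)=-5, 7+1·(-7)=0, 2+2·(-7)=-12, 5+3·(-7)=-16, 1+4·(-7)=-27, -4+5·(-7)=-39, -8+6·(-7)=-50, -2+7·(-7)=-51) = 0 (attained by i=1)
Answer: p(-4) = 3; p(-6) = 1; p(-7) = 0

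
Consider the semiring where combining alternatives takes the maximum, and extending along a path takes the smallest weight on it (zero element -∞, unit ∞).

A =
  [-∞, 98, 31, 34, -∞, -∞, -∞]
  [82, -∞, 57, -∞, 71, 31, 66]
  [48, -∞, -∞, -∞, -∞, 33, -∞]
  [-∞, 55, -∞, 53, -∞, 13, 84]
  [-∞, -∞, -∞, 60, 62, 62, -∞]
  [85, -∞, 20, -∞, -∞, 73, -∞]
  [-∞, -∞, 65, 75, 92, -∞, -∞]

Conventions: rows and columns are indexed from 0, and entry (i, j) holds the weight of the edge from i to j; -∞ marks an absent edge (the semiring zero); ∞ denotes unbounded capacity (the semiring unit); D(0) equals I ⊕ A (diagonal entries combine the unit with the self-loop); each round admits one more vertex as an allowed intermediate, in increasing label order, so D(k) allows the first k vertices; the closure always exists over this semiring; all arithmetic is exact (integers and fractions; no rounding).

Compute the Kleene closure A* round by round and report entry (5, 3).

D(0):
  [∞, 98, 31, 34, -∞, -∞, -∞]
  [82, ∞, 57, -∞, 71, 31, 66]
  [48, -∞, ∞, -∞, -∞, 33, -∞]
  [-∞, 55, -∞, ∞, -∞, 13, 84]
  [-∞, -∞, -∞, 60, ∞, 62, -∞]
  [85, -∞, 20, -∞, -∞, ∞, -∞]
  [-∞, -∞, 65, 75, 92, -∞, ∞]
D(1):
  [∞, 98, 31, 34, -∞, -∞, -∞]
  [82, ∞, 57, 34, 71, 31, 66]
  [48, 48, ∞, 34, -∞, 33, -∞]
  [-∞, 55, -∞, ∞, -∞, 13, 84]
  [-∞, -∞, -∞, 60, ∞, 62, -∞]
  [85, 85, 31, 34, -∞, ∞, -∞]
  [-∞, -∞, 65, 75, 92, -∞, ∞]
D(2):
  [∞, 98, 57, 34, 71, 31, 66]
  [82, ∞, 57, 34, 71, 31, 66]
  [48, 48, ∞, 34, 48, 33, 48]
  [55, 55, 55, ∞, 55, 31, 84]
  [-∞, -∞, -∞, 60, ∞, 62, -∞]
  [85, 85, 57, 34, 71, ∞, 66]
  [-∞, -∞, 65, 75, 92, -∞, ∞]
D(3):
  [∞, 98, 57, 34, 71, 33, 66]
  [82, ∞, 57, 34, 71, 33, 66]
  [48, 48, ∞, 34, 48, 33, 48]
  [55, 55, 55, ∞, 55, 33, 84]
  [-∞, -∞, -∞, 60, ∞, 62, -∞]
  [85, 85, 57, 34, 71, ∞, 66]
  [48, 48, 65, 75, 92, 33, ∞]
D(4):
  [∞, 98, 57, 34, 71, 33, 66]
  [82, ∞, 57, 34, 71, 33, 66]
  [48, 48, ∞, 34, 48, 33, 48]
  [55, 55, 55, ∞, 55, 33, 84]
  [55, 55, 55, 60, ∞, 62, 60]
  [85, 85, 57, 34, 71, ∞, 66]
  [55, 55, 65, 75, 92, 33, ∞]
D(5):
  [∞, 98, 57, 60, 71, 62, 66]
  [82, ∞, 57, 60, 71, 62, 66]
  [48, 48, ∞, 48, 48, 48, 48]
  [55, 55, 55, ∞, 55, 55, 84]
  [55, 55, 55, 60, ∞, 62, 60]
  [85, 85, 57, 60, 71, ∞, 66]
  [55, 55, 65, 75, 92, 62, ∞]
D(6):
  [∞, 98, 57, 60, 71, 62, 66]
  [82, ∞, 57, 60, 71, 62, 66]
  [48, 48, ∞, 48, 48, 48, 48]
  [55, 55, 55, ∞, 55, 55, 84]
  [62, 62, 57, 60, ∞, 62, 62]
  [85, 85, 57, 60, 71, ∞, 66]
  [62, 62, 65, 75, 92, 62, ∞]
D(7):
  [∞, 98, 65, 66, 71, 62, 66]
  [82, ∞, 65, 66, 71, 62, 66]
  [48, 48, ∞, 48, 48, 48, 48]
  [62, 62, 65, ∞, 84, 62, 84]
  [62, 62, 62, 62, ∞, 62, 62]
  [85, 85, 65, 66, 71, ∞, 66]
  [62, 62, 65, 75, 92, 62, ∞]
Answer: A*[5][3] = 66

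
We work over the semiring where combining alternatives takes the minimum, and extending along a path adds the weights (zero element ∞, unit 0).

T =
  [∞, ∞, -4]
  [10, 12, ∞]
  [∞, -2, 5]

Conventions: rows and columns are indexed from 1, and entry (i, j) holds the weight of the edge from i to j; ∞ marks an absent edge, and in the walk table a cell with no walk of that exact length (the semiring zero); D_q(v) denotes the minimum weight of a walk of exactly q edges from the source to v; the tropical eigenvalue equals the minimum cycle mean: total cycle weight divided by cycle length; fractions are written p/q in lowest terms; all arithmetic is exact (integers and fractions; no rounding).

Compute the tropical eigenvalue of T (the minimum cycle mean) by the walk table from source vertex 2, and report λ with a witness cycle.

q=0: [∞, 0, ∞]
q=1: [10, 12, ∞]
q=2: [22, 24, 6]
q=3: [34, 4, 11]
Optimal cycle mean attained by: cycle 1->3->2->1, total (-4) + (-2) + 10, length 3.
Answer: λ = 4/3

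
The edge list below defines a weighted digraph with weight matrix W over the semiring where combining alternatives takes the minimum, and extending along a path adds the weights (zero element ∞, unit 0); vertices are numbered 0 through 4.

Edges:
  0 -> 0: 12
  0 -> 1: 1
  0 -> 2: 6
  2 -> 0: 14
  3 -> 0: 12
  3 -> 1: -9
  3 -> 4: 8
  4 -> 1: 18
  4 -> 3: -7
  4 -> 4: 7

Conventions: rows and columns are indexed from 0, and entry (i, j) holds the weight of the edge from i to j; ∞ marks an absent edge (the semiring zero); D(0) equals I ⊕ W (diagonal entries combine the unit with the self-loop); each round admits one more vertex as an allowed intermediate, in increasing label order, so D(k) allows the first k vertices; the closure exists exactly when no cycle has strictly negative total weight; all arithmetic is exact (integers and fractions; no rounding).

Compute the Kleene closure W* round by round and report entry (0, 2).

D(0):
  [0, 1, 6, ∞, ∞]
  [∞, 0, ∞, ∞, ∞]
  [14, ∞, 0, ∞, ∞]
  [12, -9, ∞, 0, 8]
  [∞, 18, ∞, -7, 0]
D(1):
  [0, 1, 6, ∞, ∞]
  [∞, 0, ∞, ∞, ∞]
  [14, 15, 0, ∞, ∞]
  [12, -9, 18, 0, 8]
  [∞, 18, ∞, -7, 0]
D(2):
  [0, 1, 6, ∞, ∞]
  [∞, 0, ∞, ∞, ∞]
  [14, 15, 0, ∞, ∞]
  [12, -9, 18, 0, 8]
  [∞, 18, ∞, -7, 0]
D(3):
  [0, 1, 6, ∞, ∞]
  [∞, 0, ∞, ∞, ∞]
  [14, 15, 0, ∞, ∞]
  [12, -9, 18, 0, 8]
  [∞, 18, ∞, -7, 0]
D(4):
  [0, 1, 6, ∞, ∞]
  [∞, 0, ∞, ∞, ∞]
  [14, 15, 0, ∞, ∞]
  [12, -9, 18, 0, 8]
  [5, -16, 11, -7, 0]
D(5):
  [0, 1, 6, ∞, ∞]
  [∞, 0, ∞, ∞, ∞]
  [14, 15, 0, ∞, ∞]
  [12, -9, 18, 0, 8]
  [5, -16, 11, -7, 0]
Answer: W*[0][2] = 6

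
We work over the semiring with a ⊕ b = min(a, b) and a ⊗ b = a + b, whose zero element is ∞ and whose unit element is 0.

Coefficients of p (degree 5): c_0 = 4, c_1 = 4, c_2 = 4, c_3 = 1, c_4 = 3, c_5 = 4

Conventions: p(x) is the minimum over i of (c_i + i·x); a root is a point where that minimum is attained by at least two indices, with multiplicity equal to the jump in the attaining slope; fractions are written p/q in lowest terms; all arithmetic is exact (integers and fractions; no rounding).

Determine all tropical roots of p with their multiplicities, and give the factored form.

hull edge (i=0, c=4) to (i=3, c=1): slope -1, span 3
hull edge (i=3, c=1) to (i=5, c=4): slope 3/2, span 2
Factored form: p(x) = 4 ⊗ (x ⊕ (-3/2)) ⊗ (x ⊕ (-3/2)) ⊗ (x ⊕ 1) ⊗ (x ⊕ 1) ⊗ (x ⊕ 1)
Answer: roots = -3/2 (mult 2), 1 (mult 3)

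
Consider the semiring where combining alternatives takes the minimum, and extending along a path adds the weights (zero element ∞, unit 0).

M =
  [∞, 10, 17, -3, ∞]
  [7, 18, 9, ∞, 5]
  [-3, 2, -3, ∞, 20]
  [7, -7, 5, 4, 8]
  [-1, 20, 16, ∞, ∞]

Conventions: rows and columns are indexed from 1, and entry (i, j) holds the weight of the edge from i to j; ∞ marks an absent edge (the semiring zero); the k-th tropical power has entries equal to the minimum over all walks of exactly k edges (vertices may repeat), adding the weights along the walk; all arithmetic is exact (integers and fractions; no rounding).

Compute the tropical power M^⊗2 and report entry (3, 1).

M^⊗2:
  [4, -10, 2, 1, 5]
  [4, 11, 6, 4, 23]
  [-6, -1, -6, -6, 7]
  [0, -3, 2, 4, -2]
  [13, 9, 13, -4, 25]
Key observation: the optimum is the walk 3->3->1, with weight (-3) + (-3) = -6.
Optimal value attained by: walk 3->3->1.
Answer: (M^⊗2)[3][1] = -6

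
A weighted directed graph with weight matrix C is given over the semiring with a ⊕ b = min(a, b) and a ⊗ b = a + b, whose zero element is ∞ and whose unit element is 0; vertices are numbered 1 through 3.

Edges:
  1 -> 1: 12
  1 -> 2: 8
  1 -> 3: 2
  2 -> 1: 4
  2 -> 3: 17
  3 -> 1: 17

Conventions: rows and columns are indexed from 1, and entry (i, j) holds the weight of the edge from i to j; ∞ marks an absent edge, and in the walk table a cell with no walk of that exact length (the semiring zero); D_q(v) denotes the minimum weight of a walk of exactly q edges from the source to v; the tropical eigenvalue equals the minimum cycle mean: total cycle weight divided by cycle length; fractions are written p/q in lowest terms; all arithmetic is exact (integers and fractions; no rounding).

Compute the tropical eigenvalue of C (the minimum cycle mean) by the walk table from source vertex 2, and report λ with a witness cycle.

q=0: [∞, 0, ∞]
q=1: [4, ∞, 17]
q=2: [16, 12, 6]
q=3: [16, 24, 18]
Optimal cycle mean attained by: cycle 1->2->1, total 8 + 4, length 2.
Answer: λ = 6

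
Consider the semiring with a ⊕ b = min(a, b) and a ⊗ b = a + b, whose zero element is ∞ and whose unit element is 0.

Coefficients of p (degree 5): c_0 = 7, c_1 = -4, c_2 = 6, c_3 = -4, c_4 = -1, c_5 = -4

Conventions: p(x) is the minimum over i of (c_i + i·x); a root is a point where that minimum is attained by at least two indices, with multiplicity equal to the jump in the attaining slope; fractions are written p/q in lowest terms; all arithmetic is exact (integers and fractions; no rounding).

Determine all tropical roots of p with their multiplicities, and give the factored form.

hull edge (i=0, c=7) to (i=1, c=-4): slope -11, span 1
hull edge (i=1, c=-4) to (i=5, c=-4): slope 0, span 4
Factored form: p(x) = -4 ⊗ (x ⊕ 0) ⊗ (x ⊕ 0) ⊗ (x ⊕ 0) ⊗ (x ⊕ 0) ⊗ (x ⊕ 11)
Answer: roots = 0 (mult 4), 11 (mult 1)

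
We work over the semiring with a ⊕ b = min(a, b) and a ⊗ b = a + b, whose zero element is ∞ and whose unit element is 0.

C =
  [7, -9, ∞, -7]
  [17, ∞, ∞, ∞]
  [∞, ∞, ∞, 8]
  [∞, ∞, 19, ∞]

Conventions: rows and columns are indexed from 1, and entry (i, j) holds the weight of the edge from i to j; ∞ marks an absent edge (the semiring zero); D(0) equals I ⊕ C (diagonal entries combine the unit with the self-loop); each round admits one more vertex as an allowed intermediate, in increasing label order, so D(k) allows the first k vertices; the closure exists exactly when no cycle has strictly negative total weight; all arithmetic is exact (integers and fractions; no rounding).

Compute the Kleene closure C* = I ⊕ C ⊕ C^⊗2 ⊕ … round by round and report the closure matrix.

D(0):
  [0, -9, ∞, -7]
  [17, 0, ∞, ∞]
  [∞, ∞, 0, 8]
  [∞, ∞, 19, 0]
D(1):
  [0, -9, ∞, -7]
  [17, 0, ∞, 10]
  [∞, ∞, 0, 8]
  [∞, ∞, 19, 0]
D(2):
  [0, -9, ∞, -7]
  [17, 0, ∞, 10]
  [∞, ∞, 0, 8]
  [∞, ∞, 19, 0]
D(3):
  [0, -9, ∞, -7]
  [17, 0, ∞, 10]
  [∞, ∞, 0, 8]
  [∞, ∞, 19, 0]
D(4):
  [0, -9, 12, -7]
  [17, 0, 29, 10]
  [∞, ∞, 0, 8]
  [∞, ∞, 19, 0]
Answer: C* = [[0, -9, 12, -7], [17, 0, 29, 10], [∞, ∞, 0, 8], [∞, ∞, 19, 0]]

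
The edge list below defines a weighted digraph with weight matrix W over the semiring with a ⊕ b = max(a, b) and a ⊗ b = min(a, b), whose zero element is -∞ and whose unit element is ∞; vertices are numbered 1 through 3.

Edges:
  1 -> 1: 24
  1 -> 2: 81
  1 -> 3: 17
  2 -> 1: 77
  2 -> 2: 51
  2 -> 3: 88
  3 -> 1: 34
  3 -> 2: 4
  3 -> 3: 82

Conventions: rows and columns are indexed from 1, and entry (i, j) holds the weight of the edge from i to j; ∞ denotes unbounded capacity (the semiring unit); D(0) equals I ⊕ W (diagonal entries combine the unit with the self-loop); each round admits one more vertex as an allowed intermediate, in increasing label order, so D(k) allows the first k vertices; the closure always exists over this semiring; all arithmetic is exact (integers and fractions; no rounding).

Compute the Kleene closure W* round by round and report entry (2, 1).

D(0):
  [∞, 81, 17]
  [77, ∞, 88]
  [34, 4, ∞]
D(1):
  [∞, 81, 17]
  [77, ∞, 88]
  [34, 34, ∞]
D(2):
  [∞, 81, 81]
  [77, ∞, 88]
  [34, 34, ∞]
D(3):
  [∞, 81, 81]
  [77, ∞, 88]
  [34, 34, ∞]
Answer: W*[2][1] = 77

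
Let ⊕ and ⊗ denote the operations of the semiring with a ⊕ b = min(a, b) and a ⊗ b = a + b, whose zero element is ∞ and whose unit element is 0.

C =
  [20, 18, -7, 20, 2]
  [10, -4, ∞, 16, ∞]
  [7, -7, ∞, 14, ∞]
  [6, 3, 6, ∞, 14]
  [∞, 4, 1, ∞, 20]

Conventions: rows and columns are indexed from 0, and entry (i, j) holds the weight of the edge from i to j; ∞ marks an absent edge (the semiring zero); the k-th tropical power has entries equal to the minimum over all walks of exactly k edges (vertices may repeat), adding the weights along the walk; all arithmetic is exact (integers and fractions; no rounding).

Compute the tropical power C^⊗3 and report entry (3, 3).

C^⊗2:
  [0, -14, 3, 7, 22]
  [6, -8, 3, 12, 12]
  [3, -11, 0, 9, 9]
  [13, -1, -1, 19, 8]
  [8, -6, 21, 15, 40]
C^⊗3:
  [-4, -18, -7, 2, 2]
  [2, -12, -1, 8, 8]
  [-1, -15, -4, 5, 5]
  [6, -8, 6, 13, 15]
  [4, -10, 1, 10, 10]
Key observation: the optimum is the walk 3->0->2->3, with weight 6 + (-7) + 14 = 13.
Optimal value attained by: walk 3->0->2->3.
Answer: (C^⊗3)[3][3] = 13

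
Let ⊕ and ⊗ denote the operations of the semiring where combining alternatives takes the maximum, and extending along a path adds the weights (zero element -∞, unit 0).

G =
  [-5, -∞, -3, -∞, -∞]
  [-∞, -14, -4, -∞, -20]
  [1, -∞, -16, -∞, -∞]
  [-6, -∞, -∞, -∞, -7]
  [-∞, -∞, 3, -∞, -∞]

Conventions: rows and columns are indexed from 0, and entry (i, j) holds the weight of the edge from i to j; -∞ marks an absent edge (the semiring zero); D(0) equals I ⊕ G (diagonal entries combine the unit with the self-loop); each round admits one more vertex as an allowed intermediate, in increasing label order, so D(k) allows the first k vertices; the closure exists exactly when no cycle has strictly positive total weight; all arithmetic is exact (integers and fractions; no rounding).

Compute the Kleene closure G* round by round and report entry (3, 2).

D(0):
  [0, -∞, -3, -∞, -∞]
  [-∞, 0, -4, -∞, -20]
  [1, -∞, 0, -∞, -∞]
  [-6, -∞, -∞, 0, -7]
  [-∞, -∞, 3, -∞, 0]
D(1):
  [0, -∞, -3, -∞, -∞]
  [-∞, 0, -4, -∞, -20]
  [1, -∞, 0, -∞, -∞]
  [-6, -∞, -9, 0, -7]
  [-∞, -∞, 3, -∞, 0]
D(2):
  [0, -∞, -3, -∞, -∞]
  [-∞, 0, -4, -∞, -20]
  [1, -∞, 0, -∞, -∞]
  [-6, -∞, -9, 0, -7]
  [-∞, -∞, 3, -∞, 0]
D(3):
  [0, -∞, -3, -∞, -∞]
  [-3, 0, -4, -∞, -20]
  [1, -∞, 0, -∞, -∞]
  [-6, -∞, -9, 0, -7]
  [4, -∞, 3, -∞, 0]
D(4):
  [0, -∞, -3, -∞, -∞]
  [-3, 0, -4, -∞, -20]
  [1, -∞, 0, -∞, -∞]
  [-6, -∞, -9, 0, -7]
  [4, -∞, 3, -∞, 0]
D(5):
  [0, -∞, -3, -∞, -∞]
  [-3, 0, -4, -∞, -20]
  [1, -∞, 0, -∞, -∞]
  [-3, -∞, -4, 0, -7]
  [4, -∞, 3, -∞, 0]
Answer: G*[3][2] = -4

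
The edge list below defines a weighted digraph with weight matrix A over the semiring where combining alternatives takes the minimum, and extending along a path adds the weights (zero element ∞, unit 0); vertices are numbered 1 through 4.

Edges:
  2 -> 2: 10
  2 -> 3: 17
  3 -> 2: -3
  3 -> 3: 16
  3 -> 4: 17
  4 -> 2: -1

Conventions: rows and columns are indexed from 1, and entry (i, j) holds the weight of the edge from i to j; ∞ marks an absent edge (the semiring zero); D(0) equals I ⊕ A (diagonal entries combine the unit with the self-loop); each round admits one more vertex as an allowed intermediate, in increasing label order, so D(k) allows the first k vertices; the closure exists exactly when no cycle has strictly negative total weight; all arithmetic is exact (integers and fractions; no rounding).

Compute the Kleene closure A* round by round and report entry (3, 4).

D(0):
  [0, ∞, ∞, ∞]
  [∞, 0, 17, ∞]
  [∞, -3, 0, 17]
  [∞, -1, ∞, 0]
D(1):
  [0, ∞, ∞, ∞]
  [∞, 0, 17, ∞]
  [∞, -3, 0, 17]
  [∞, -1, ∞, 0]
D(2):
  [0, ∞, ∞, ∞]
  [∞, 0, 17, ∞]
  [∞, -3, 0, 17]
  [∞, -1, 16, 0]
D(3):
  [0, ∞, ∞, ∞]
  [∞, 0, 17, 34]
  [∞, -3, 0, 17]
  [∞, -1, 16, 0]
D(4):
  [0, ∞, ∞, ∞]
  [∞, 0, 17, 34]
  [∞, -3, 0, 17]
  [∞, -1, 16, 0]
Answer: A*[3][4] = 17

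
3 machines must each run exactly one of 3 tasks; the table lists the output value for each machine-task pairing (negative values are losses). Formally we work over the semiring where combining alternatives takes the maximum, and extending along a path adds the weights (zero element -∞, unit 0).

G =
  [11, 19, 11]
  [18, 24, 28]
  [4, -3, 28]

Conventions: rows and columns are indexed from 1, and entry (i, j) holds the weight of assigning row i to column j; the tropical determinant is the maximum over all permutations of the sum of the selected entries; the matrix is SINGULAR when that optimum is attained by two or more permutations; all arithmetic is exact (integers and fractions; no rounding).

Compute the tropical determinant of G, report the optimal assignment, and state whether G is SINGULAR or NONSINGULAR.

σ = (1, 2, 3): 11 + 24 + 28 = 63
σ = (1, 3, 2): 11 + 28 + (-3) = 36
σ = (2, 1, 3): 19 + 18 + 28 = 65
σ = (2, 3, 1): 19 + 28 + 4 = 51
σ = (3, 1, 2): 11 + 18 + (-3) = 26
σ = (3, 2, 1): 11 + 24 + 4 = 39
Optimal value attained by: σ = (2, 1, 3).
Answer: det⊕(G) = 65; verdict: NONSINGULAR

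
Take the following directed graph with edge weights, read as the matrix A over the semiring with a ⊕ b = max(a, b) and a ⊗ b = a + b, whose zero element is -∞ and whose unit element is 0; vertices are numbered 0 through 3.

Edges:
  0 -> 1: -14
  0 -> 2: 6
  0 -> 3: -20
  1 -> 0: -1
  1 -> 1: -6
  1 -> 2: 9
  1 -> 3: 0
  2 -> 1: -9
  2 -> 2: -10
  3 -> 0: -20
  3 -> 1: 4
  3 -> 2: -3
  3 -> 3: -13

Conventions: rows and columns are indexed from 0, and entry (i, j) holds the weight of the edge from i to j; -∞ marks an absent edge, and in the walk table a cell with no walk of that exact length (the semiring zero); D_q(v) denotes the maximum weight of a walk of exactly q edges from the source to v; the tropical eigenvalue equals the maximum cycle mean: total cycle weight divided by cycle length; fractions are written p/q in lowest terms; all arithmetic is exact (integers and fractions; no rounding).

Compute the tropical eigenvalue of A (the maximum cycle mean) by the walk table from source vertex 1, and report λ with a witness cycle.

q=0: [-∞, 0, -∞, -∞]
q=1: [-1, -6, 9, 0]
q=2: [-7, 4, 5, -6]
q=3: [3, -2, 13, 4]
q=4: [-3, 8, 9, -2]
Optimal cycle mean attained by: cycle 1->3->1, total 0 + 4, length 2.
Answer: λ = 2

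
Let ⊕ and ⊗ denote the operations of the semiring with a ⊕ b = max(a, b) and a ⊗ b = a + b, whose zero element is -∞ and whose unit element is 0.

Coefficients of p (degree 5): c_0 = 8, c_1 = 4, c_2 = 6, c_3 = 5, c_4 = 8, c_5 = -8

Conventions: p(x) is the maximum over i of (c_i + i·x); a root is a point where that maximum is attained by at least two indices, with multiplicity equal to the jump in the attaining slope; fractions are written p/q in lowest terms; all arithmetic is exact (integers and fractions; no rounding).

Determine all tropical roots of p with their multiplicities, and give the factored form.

hull edge (i=0, c=8) to (i=4, c=8): slope 0, span 4
hull edge (i=4, c=8) to (i=5, c=-8): slope -16, span 1
Factored form: p(x) = -8 ⊗ (x ⊕ 0) ⊗ (x ⊕ 0) ⊗ (x ⊕ 0) ⊗ (x ⊕ 0) ⊗ (x ⊕ 16)
Answer: roots = 0 (mult 4), 16 (mult 1)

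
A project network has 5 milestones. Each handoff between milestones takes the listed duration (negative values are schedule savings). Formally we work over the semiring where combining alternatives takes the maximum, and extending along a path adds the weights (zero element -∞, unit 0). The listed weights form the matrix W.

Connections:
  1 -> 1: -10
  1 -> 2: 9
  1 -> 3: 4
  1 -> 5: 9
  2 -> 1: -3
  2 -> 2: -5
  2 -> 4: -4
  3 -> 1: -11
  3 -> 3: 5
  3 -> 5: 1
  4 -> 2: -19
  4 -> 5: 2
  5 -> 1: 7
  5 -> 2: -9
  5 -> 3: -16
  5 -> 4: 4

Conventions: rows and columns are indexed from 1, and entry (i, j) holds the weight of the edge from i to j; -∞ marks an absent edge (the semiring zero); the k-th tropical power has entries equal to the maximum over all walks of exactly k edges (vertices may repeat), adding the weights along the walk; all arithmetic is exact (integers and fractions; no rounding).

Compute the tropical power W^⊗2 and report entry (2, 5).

W^⊗2:
  [16, 4, 9, 13, 5]
  [-8, 6, 1, -9, 6]
  [8, -2, 10, 5, 6]
  [9, -7, -14, 6, -∞]
  [-3, 16, 11, -13, 16]
Key observation: the optimum is the walk 2->1->5, with weight (-3) + 9 = 6.
Optimal value attained by: walk 2->1->5.
Answer: (W^⊗2)[2][5] = 6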